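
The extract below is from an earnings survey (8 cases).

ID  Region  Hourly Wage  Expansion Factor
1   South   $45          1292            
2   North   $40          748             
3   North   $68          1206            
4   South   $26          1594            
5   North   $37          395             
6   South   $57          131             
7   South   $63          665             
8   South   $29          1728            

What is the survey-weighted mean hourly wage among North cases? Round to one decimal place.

North rows: 2, 3, 5
Weighted sum = 40×748 + 68×1206 + 37×395
  = 29920 + 82008 + 14615 = 126543
Sum of weights = 748 + 1206 + 395 = 2349
Weighted mean = 126543 / 2349 = 53.871009

53.9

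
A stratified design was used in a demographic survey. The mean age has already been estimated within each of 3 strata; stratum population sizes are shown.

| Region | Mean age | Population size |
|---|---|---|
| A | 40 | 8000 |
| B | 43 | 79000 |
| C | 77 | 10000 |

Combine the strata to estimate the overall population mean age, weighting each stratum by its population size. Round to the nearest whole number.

Σ Nₕ·x̄ₕ = 4487000
Σ Nₕ = 97000
Overall mean = 4487000 / 97000 = 46.257732

46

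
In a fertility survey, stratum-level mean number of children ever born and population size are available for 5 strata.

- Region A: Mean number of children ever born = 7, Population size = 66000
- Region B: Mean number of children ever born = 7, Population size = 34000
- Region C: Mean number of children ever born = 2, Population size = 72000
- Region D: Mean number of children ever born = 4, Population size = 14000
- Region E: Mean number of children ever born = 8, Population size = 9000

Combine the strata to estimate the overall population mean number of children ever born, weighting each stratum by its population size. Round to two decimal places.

Σ Nₕ·x̄ₕ = 972000
Σ Nₕ = 66000 + 34000 + 72000 + 14000 + 9000 = 195000
Overall mean = 972000 / 195000 = 4.9846154

4.98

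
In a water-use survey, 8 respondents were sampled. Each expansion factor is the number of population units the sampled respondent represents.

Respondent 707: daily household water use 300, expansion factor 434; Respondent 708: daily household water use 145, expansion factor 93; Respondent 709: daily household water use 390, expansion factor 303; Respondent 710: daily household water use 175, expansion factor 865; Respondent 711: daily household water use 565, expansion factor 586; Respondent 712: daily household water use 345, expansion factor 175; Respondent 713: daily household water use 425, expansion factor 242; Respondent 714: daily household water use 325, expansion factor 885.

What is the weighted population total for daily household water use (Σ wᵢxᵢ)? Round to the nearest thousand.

Weighted total = 1195170

1195000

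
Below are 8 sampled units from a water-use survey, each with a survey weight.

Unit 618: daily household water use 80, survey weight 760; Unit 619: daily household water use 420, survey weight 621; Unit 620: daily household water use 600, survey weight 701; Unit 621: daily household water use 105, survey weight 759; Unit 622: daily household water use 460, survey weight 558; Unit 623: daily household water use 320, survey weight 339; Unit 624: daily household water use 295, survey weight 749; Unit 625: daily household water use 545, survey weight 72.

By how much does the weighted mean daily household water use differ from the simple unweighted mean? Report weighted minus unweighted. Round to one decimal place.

Unweighted sum = 80 + 420 + 600 + 105 + 460 + 320 + 295 + 545 = 2825
Unweighted mean = 2825 / 8 = 353.125
Weighted sum = 80×760 + 420×621 + 600×701 + 105×759 + 460×558 + 320×339 + 295×749 + 545×72
  = 1447270
Sum of weights = 760 + 621 + 701 + 759 + 558 + 339 + 749 + 72 = 4559
Weighted mean = 1447270 / 4559 = 317.45339
Difference (weighted minus unweighted) = -35.671611

-35.7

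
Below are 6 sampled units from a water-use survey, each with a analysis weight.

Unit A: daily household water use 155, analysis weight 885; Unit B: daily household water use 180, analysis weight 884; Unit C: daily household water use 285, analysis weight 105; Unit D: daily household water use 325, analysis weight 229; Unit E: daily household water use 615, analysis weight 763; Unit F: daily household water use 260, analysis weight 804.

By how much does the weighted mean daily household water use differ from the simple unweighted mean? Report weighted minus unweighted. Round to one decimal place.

-9.3

Unweighted sum = 155 + 180 + 285 + 325 + 615 + 260 = 1820
Unweighted mean = 1820 / 6 = 303.33333
Weighted sum = 155×885 + 180×884 + 285×105 + 325×229 + 615×763 + 260×804
  = 1078930
Sum of weights = 885 + 884 + 105 + 229 + 763 + 804 = 3670
Weighted mean = 1078930 / 3670 = 293.98638
Difference (weighted minus unweighted) = -9.3469573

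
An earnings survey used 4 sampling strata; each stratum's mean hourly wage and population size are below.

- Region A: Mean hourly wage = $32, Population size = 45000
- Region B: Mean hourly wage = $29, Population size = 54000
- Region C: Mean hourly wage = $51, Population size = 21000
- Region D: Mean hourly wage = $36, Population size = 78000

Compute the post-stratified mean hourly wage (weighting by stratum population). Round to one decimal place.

Σ Nₕ·x̄ₕ = 32×45000 + 29×54000 + 51×21000 + 36×78000
  = 1440000 + 1566000 + 1071000 + 2808000 = 6885000
Σ Nₕ = 198000
Overall mean = 6885000 / 198000 = 34.772727

34.8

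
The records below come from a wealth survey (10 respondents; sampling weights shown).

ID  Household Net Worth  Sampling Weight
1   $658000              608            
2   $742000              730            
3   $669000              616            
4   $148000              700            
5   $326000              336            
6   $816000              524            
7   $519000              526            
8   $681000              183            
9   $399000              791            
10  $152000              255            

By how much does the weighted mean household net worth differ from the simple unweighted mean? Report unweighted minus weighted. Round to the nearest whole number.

Unweighted sum = 5110000
Unweighted mean = 5110000 / 10 = 511000
Weighted sum = 658000×608 + 742000×730 + 669000×616 + 148000×700 + 326000×336 + 816000×524 + 519000×526 + 681000×183 + 399000×791 + 152000×255
  = 400064000 + 541660000 + 412104000 + 103600000 + 109536000 + 427584000 + 272994000 + 124623000 + 315609000 + 38760000 = 2746534000
Sum of weights = 608 + 730 + 616 + 700 + 336 + 524 + 526 + 183 + 791 + 255 = 5269
Weighted mean = 2746534000 / 5269 = 521262.86
Difference (unweighted minus weighted) = -10262.858

-10263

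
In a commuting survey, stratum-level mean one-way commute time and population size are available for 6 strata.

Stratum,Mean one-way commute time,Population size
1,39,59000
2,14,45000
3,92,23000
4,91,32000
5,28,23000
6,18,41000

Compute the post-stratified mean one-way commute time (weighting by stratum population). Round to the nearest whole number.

Σ Nₕ·x̄ₕ = 9341000
Σ Nₕ = 59000 + 45000 + 23000 + 32000 + 23000 + 41000 = 223000
Overall mean = 9341000 / 223000 = 41.887892

42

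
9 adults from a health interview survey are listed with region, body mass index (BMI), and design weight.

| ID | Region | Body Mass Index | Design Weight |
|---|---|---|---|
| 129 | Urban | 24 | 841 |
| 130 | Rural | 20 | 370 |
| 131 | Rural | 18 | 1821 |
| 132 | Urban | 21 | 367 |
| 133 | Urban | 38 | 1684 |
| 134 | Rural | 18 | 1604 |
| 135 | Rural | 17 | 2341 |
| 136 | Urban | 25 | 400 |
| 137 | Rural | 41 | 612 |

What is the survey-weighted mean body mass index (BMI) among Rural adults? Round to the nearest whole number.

20

Rural rows: 130, 131, 134, 135, 137
Weighted sum = 133939
Sum of weights = 6748
Weighted mean = 133939 / 6748 = 19.848696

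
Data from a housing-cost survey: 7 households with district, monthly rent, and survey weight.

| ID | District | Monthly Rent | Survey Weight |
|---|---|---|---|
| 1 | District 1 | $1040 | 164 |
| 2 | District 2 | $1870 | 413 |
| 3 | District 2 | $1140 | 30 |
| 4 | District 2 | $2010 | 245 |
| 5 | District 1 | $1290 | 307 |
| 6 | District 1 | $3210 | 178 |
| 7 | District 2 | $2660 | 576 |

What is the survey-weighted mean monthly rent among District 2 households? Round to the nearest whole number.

District 2 rows: 2, 3, 4, 7
Weighted sum = 1870×413 + 1140×30 + 2010×245 + 2660×576
  = 772310 + 34200 + 492450 + 1532160 = 2831120
Sum of weights = 413 + 30 + 245 + 576 = 1264
Weighted mean = 2831120 / 1264 = 2239.8101

2240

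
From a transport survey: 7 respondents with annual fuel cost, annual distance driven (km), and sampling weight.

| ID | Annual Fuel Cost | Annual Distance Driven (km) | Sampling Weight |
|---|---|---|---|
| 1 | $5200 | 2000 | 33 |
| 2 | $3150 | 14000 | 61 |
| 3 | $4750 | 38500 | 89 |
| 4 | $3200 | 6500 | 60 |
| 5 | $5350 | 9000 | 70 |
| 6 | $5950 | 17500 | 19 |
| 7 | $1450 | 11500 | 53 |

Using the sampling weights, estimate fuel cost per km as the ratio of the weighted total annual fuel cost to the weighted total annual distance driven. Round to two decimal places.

Σ wᵢ·y = 5200×33 + 3150×61 + 4750×89 + 3200×60 + 5350×70 + 5950×19 + 1450×53
  = 171600 + 192150 + 422750 + 192000 + 374500 + 113050 + 76850 = 1542900
Σ wᵢ·x = 2000×33 + 14000×61 + 38500×89 + 6500×60 + 9000×70 + 17500×19 + 11500×53
  = 66000 + 854000 + 3426500 + 390000 + 630000 + 332500 + 609500 = 6308500
Ratio = 1542900 / 6308500 = 0.24457478

0.24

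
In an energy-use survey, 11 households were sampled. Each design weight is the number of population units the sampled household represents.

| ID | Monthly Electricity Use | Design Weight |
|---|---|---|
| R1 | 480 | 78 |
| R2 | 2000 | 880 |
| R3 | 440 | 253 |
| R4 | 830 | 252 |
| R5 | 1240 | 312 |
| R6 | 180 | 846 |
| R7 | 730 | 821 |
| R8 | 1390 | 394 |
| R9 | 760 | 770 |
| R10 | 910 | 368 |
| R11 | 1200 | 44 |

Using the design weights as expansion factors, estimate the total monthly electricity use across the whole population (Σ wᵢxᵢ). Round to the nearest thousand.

Weighted total = 480×78 + 2000×880 + 440×253 + 830×252 + 1240×312 + 180×846 + 730×821 + 1390×394 + 760×770 + 910×368 + 1200×44
  = 37440 + 1760000 + 111320 + 209160 + 386880 + 152280 + 599330 + 547660 + 585200 + 334880 + 52800 = 4776950

4777000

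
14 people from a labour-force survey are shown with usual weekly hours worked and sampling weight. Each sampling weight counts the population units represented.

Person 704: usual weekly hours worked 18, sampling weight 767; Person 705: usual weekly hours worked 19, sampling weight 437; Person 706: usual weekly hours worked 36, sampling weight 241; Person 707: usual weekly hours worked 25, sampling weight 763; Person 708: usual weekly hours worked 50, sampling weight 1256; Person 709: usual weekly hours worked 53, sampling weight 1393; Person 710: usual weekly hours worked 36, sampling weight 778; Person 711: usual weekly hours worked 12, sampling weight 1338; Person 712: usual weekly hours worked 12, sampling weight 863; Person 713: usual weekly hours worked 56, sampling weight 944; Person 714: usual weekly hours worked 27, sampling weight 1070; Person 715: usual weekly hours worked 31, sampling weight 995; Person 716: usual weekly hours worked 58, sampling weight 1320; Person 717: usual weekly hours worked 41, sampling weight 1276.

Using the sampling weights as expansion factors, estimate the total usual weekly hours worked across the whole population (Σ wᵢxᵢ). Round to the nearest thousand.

482000

Weighted total = 482384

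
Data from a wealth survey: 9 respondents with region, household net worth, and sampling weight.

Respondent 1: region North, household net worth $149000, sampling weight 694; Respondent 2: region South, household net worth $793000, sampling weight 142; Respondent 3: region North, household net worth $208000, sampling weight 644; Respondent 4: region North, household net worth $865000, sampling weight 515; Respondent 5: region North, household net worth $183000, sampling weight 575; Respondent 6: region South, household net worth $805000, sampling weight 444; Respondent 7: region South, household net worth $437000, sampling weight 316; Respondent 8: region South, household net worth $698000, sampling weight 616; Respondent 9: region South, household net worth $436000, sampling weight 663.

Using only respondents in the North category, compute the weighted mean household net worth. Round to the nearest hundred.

324600

North rows: 1, 3, 4, 5
Weighted sum = 149000×694 + 208000×644 + 865000×515 + 183000×575
  = 103406000 + 133952000 + 445475000 + 105225000 = 788058000
Sum of weights = 2428
Weighted mean = 788058000 / 2428 = 324570.84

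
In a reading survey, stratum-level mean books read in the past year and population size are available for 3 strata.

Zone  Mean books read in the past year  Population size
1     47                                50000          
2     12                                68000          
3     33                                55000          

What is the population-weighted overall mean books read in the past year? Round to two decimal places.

28.79

Σ Nₕ·x̄ₕ = 47×50000 + 12×68000 + 33×55000
  = 2350000 + 816000 + 1815000 = 4981000
Σ Nₕ = 50000 + 68000 + 55000 = 173000
Overall mean = 4981000 / 173000 = 28.791908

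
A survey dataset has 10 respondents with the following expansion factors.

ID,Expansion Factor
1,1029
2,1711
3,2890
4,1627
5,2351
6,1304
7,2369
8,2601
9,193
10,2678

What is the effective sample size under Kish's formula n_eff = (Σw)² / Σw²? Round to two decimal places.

Σ wᵢ = 1029 + 1711 + 2890 + 1627 + 2351 + 1304 + 2369 + 2601 + 193 + 2678 = 18753
Σ wᵢ² = 1058841 + 2927521 + 8352100 + 2647129 + 5527201 + 1700416 + 5612161 + 6765201 + 37249 + 7171684 = 41799503
n_eff = 18753² / 41799503 = 351675009 / 41799503 = 8.4133778

8.41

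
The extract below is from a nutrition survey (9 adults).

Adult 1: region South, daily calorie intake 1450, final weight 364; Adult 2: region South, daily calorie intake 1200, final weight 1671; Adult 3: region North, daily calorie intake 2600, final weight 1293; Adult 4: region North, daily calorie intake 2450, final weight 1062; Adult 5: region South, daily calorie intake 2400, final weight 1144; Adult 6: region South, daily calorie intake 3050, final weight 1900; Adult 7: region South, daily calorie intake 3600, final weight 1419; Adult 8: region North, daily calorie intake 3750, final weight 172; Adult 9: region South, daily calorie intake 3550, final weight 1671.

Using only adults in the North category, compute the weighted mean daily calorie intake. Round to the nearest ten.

North rows: 3, 4, 8
Weighted sum = 2600×1293 + 2450×1062 + 3750×172
  = 3361800 + 2601900 + 645000 = 6608700
Sum of weights = 1293 + 1062 + 172 = 2527
Weighted mean = 6608700 / 2527 = 2615.2355

2620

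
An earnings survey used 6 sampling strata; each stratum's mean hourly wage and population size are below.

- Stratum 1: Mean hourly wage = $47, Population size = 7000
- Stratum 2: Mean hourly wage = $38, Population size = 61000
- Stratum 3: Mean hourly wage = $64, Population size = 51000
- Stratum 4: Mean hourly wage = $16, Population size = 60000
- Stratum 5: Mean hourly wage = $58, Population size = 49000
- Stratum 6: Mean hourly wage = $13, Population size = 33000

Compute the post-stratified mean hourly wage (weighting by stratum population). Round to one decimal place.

38.9

Σ Nₕ·x̄ₕ = 47×7000 + 38×61000 + 64×51000 + 16×60000 + 58×49000 + 13×33000
  = 10142000
Σ Nₕ = 261000
Overall mean = 10142000 / 261000 = 38.858238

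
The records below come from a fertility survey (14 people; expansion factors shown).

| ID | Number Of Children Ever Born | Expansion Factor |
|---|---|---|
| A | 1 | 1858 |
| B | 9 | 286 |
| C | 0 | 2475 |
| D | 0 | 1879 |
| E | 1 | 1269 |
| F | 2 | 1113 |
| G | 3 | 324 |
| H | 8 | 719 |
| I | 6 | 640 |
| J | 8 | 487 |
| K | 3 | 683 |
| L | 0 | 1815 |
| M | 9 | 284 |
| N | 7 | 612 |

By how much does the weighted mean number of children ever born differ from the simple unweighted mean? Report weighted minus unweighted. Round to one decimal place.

-1.9

Unweighted sum = 57
Unweighted mean = 57 / 14 = 4.0714286
Weighted sum = 31276
Sum of weights = 14444
Weighted mean = 31276 / 14444 = 2.1653282
Difference (weighted minus unweighted) = -1.9061004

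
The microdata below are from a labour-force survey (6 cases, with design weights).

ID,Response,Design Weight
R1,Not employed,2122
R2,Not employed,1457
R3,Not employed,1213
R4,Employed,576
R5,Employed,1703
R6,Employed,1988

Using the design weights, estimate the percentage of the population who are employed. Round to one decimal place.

47.1

Sum of weights for 'Employed' = 576 + 1703 + 1988 = 4267
Total weight = 2122 + 1457 + 1213 + 576 + 1703 + 1988 = 9059
Weighted proportion = 4267 / 9059 = 0.47102329 → 47.102329%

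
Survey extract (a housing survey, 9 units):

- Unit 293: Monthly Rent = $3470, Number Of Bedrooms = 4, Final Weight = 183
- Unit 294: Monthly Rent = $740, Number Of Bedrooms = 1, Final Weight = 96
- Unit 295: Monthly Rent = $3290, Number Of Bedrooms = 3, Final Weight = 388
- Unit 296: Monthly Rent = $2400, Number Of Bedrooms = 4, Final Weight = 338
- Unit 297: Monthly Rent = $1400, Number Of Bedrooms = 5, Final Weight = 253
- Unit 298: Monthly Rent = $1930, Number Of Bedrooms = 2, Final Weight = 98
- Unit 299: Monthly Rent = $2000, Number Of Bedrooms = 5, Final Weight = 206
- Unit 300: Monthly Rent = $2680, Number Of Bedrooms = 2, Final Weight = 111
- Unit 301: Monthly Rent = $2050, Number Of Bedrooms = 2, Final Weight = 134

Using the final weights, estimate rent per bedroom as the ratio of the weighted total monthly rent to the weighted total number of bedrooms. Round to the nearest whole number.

Σ wᵢ·y = 3470×183 + 740×96 + 3290×388 + 2400×338 + 1400×253 + 1930×98 + 2000×206 + 2680×111 + 2050×134
  = 635010 + 71040 + 1276520 + 811200 + 354200 + 189140 + 412000 + 297480 + 274700 = 4321290
Σ wᵢ·x = 4×183 + 1×96 + 3×388 + 4×338 + 5×253 + 2×98 + 5×206 + 2×111 + 2×134
  = 732 + 96 + 1164 + 1352 + 1265 + 196 + 1030 + 222 + 268 = 6325
Ratio = 4321290 / 6325 = 683.20791

683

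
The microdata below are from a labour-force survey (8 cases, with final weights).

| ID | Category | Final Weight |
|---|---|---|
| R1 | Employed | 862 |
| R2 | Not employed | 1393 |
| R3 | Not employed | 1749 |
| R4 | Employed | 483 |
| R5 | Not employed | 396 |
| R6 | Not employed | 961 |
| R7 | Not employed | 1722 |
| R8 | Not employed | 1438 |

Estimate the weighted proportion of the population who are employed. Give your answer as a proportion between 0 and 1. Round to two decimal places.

0.15

Sum of weights for 'Employed' = 862 + 483 = 1345
Total weight = 862 + 1393 + 1749 + 483 + 396 + 961 + 1722 + 1438 = 9004
Weighted proportion = 1345 / 9004 = 0.14937805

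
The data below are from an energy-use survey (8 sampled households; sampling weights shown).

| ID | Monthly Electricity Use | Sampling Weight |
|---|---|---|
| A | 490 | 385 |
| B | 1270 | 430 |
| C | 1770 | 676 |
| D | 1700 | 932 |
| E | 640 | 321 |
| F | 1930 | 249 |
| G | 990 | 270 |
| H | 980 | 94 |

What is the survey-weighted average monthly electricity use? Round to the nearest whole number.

1359

Weighted sum = 490×385 + 1270×430 + 1770×676 + 1700×932 + 640×321 + 1930×249 + 990×270 + 980×94
  = 4561100
Sum of weights = 385 + 430 + 676 + 932 + 321 + 249 + 270 + 94 = 3357
Weighted mean = 4561100 / 3357 = 1358.6833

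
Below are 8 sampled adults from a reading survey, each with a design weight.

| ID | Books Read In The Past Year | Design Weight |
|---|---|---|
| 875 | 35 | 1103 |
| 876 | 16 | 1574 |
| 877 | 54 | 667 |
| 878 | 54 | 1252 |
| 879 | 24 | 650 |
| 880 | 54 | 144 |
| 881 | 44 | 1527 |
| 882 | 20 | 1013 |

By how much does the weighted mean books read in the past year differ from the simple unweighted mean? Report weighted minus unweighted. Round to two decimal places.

-2.54

Unweighted sum = 301
Unweighted mean = 301 / 8 = 37.625
Weighted sum = 35×1103 + 16×1574 + 54×667 + 54×1252 + 24×650 + 54×144 + 44×1527 + 20×1013
  = 38605 + 25184 + 36018 + 67608 + 15600 + 7776 + 67188 + 20260 = 278239
Sum of weights = 1103 + 1574 + 667 + 1252 + 650 + 144 + 1527 + 1013 = 7930
Weighted mean = 278239 / 7930 = 35.086885
Difference (weighted minus unweighted) = -2.5381148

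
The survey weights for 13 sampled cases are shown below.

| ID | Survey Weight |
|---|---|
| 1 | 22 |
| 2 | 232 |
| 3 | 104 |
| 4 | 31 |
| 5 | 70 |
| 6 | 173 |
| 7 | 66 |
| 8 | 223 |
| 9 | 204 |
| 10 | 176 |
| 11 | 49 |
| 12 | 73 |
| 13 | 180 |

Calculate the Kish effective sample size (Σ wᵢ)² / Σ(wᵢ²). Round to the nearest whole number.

Σ wᵢ = 1603
Σ wᵢ² = 267721
n_eff = 1603² / 267721 = 2569609 / 267721 = 9.5980853

10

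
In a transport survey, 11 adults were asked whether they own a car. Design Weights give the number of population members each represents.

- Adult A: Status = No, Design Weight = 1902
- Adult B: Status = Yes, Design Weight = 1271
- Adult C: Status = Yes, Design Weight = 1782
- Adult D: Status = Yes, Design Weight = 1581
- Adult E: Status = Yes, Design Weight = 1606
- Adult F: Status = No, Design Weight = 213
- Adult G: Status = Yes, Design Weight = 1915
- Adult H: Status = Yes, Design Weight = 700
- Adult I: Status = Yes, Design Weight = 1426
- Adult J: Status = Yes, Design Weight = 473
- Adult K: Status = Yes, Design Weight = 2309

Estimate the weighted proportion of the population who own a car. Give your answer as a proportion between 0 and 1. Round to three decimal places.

Sum of weights for 'Yes' = 1271 + 1782 + 1581 + 1606 + 1915 + 700 + 1426 + 473 + 2309 = 13063
Total weight = 15178
Weighted proportion = 13063 / 15178 = 0.86065358

0.861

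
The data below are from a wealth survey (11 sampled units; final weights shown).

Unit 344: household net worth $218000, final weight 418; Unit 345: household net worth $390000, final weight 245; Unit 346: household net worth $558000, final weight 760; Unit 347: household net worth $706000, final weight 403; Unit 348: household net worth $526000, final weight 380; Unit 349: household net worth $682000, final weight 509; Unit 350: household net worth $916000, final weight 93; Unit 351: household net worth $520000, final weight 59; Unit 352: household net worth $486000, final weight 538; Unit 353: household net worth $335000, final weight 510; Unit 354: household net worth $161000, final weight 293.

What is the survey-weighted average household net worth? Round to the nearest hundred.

Weighted sum = 218000×418 + 390000×245 + 558000×760 + 706000×403 + 526000×380 + 682000×509 + 916000×93 + 520000×59 + 486000×538 + 335000×510 + 161000×293
  = 91124000 + 95550000 + 424080000 + 284518000 + 199880000 + 347138000 + 85188000 + 30680000 + 261468000 + 170850000 + 47173000 = 2037649000
Sum of weights = 418 + 245 + 760 + 403 + 380 + 509 + 93 + 59 + 538 + 510 + 293 = 4208
Weighted mean = 2037649000 / 4208 = 484232.18

484200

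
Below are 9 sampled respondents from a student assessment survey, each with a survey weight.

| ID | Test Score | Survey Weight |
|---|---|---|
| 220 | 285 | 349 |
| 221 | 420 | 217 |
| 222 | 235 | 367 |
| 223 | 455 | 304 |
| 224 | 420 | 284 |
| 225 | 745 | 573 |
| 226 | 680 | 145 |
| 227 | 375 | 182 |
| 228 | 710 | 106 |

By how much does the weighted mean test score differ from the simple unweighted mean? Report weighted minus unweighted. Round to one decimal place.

Unweighted sum = 285 + 420 + 235 + 455 + 420 + 745 + 680 + 375 + 710 = 4325
Unweighted mean = 4325 / 9 = 480.55556
Weighted sum = 285×349 + 420×217 + 235×367 + 455×304 + 420×284 + 745×573 + 680×145 + 375×182 + 710×106
  = 99465 + 91140 + 86245 + 138320 + 119280 + 426885 + 98600 + 68250 + 75260 = 1203445
Sum of weights = 2527
Weighted mean = 1203445 / 2527 = 476.23467
Difference (weighted minus unweighted) = -4.3208899

-4.3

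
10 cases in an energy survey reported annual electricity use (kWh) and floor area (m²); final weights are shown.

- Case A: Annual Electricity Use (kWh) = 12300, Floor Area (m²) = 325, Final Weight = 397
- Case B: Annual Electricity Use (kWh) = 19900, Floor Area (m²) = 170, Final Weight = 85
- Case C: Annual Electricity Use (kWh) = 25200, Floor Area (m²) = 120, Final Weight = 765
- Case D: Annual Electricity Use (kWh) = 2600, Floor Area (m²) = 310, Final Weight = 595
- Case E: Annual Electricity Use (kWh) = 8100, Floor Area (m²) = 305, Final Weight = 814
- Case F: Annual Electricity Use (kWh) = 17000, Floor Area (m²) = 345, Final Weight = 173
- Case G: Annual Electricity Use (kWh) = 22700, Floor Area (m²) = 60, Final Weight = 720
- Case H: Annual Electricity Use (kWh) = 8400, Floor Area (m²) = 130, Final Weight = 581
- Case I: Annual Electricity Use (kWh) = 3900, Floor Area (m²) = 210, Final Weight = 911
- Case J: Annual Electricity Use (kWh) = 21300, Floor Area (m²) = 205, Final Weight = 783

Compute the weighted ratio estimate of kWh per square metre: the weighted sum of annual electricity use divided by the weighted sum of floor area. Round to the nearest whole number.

65

Σ wᵢ·y = 12300×397 + 19900×85 + 25200×765 + 2600×595 + 8100×814 + 17000×173 + 22700×720 + 8400×581 + 3900×911 + 21300×783
  = 4883100 + 1691500 + 19278000 + 1547000 + 6593400 + 2941000 + 16344000 + 4880400 + 3552900 + 16677900 = 78389200
Σ wᵢ·x = 325×397 + 170×85 + 120×765 + 310×595 + 305×814 + 345×173 + 60×720 + 130×581 + 210×911 + 205×783
  = 129025 + 14450 + 91800 + 184450 + 248270 + 59685 + 43200 + 75530 + 191310 + 160515 = 1198235
Ratio = 78389200 / 1198235 = 65.420556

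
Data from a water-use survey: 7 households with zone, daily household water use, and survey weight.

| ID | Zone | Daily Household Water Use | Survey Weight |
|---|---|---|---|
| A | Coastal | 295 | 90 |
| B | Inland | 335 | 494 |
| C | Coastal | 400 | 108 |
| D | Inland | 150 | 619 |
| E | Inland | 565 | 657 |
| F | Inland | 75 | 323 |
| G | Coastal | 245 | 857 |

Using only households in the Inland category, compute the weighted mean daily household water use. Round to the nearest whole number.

312

Inland rows: B, D, E, F
Weighted sum = 335×494 + 150×619 + 565×657 + 75×323
  = 165490 + 92850 + 371205 + 24225 = 653770
Sum of weights = 494 + 619 + 657 + 323 = 2093
Weighted mean = 653770 / 2093 = 312.36025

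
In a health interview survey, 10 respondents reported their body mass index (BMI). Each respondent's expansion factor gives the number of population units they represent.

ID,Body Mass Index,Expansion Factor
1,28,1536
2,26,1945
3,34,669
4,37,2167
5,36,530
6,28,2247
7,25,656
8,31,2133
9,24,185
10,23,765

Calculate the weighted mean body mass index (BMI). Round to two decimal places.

29.85

Weighted sum = 28×1536 + 26×1945 + 34×669 + 37×2167 + 36×530 + 28×2247 + 25×656 + 31×2133 + 24×185 + 23×765
  = 43008 + 50570 + 22746 + 80179 + 19080 + 62916 + 16400 + 66123 + 4440 + 17595 = 383057
Sum of weights = 1536 + 1945 + 669 + 2167 + 530 + 2247 + 656 + 2133 + 185 + 765 = 12833
Weighted mean = 383057 / 12833 = 29.849373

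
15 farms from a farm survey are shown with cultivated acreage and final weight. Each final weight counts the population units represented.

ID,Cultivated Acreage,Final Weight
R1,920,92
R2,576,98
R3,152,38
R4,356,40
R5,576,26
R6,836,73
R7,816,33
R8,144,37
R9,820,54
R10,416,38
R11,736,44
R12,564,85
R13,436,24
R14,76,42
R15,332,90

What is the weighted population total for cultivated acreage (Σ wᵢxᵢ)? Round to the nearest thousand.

Weighted total = 453312

453000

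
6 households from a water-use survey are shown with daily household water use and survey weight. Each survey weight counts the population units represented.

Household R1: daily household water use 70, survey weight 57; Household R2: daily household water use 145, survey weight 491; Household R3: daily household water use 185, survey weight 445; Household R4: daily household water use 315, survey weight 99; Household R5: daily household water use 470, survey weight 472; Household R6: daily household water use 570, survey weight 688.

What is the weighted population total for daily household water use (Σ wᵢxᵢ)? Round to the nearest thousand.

803000

Weighted total = 70×57 + 145×491 + 185×445 + 315×99 + 470×472 + 570×688
  = 3990 + 71195 + 82325 + 31185 + 221840 + 392160 = 802695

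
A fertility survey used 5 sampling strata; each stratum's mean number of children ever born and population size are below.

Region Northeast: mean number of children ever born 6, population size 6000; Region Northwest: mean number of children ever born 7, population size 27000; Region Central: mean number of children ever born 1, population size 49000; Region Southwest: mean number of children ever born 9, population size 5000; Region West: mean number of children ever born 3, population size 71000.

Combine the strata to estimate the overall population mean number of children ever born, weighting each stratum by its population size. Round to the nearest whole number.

3

Σ Nₕ·x̄ₕ = 6×6000 + 7×27000 + 1×49000 + 9×5000 + 3×71000
  = 36000 + 189000 + 49000 + 45000 + 213000 = 532000
Σ Nₕ = 6000 + 27000 + 49000 + 5000 + 71000 = 158000
Overall mean = 532000 / 158000 = 3.3670886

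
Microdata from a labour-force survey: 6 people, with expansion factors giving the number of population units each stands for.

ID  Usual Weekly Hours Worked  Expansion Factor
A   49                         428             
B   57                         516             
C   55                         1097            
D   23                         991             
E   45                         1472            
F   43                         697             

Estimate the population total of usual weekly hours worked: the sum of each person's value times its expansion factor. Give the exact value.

229723

Weighted total = 49×428 + 57×516 + 55×1097 + 23×991 + 45×1472 + 43×697
  = 20972 + 29412 + 60335 + 22793 + 66240 + 29971 = 229723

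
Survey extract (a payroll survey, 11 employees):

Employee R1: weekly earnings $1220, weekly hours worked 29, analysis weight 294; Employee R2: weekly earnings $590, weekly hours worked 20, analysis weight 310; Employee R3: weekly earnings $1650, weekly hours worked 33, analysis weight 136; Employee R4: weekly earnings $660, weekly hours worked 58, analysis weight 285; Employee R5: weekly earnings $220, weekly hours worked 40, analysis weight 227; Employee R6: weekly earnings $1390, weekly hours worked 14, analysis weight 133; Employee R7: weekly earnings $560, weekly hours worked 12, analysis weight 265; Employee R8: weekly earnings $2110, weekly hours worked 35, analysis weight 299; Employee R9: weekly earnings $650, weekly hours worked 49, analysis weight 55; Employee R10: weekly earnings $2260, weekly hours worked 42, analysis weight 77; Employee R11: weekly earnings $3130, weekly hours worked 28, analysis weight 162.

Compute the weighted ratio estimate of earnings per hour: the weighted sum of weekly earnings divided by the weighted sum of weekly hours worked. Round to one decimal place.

37.9

Σ wᵢ·y = 1220×294 + 590×310 + 1650×136 + 660×285 + 220×227 + 1390×133 + 560×265 + 2110×299 + 650×55 + 2260×77 + 3130×162
  = 2685010
Σ wᵢ·x = 70796
Ratio = 2685010 / 70796 = 37.926013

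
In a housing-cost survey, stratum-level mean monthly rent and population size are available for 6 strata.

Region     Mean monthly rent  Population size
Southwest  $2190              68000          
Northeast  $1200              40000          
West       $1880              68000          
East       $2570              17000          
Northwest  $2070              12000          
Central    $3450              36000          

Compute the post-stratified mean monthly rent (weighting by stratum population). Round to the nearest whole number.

2147

Σ Nₕ·x̄ₕ = 2190×68000 + 1200×40000 + 1880×68000 + 2570×17000 + 2070×12000 + 3450×36000
  = 148920000 + 48000000 + 127840000 + 43690000 + 24840000 + 124200000 = 517490000
Σ Nₕ = 68000 + 40000 + 68000 + 17000 + 12000 + 36000 = 241000
Overall mean = 517490000 / 241000 = 2147.2614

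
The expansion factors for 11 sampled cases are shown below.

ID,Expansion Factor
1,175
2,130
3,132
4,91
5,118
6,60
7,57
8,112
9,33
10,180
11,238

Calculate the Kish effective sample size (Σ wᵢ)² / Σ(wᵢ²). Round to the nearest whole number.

9

Σ wᵢ = 175 + 130 + 132 + 91 + 118 + 60 + 57 + 112 + 33 + 180 + 238 = 1326
Σ wᵢ² = 196680
n_eff = 1326² / 196680 = 1758276 / 196680 = 8.9397804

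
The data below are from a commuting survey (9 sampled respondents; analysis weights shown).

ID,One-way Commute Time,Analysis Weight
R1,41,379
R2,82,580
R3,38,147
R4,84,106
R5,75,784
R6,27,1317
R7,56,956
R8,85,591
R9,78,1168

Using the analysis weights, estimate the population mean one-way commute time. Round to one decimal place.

60.9

Weighted sum = 41×379 + 82×580 + 38×147 + 84×106 + 75×784 + 27×1317 + 56×956 + 85×591 + 78×1168
  = 15539 + 47560 + 5586 + 8904 + 58800 + 35559 + 53536 + 50235 + 91104 = 366823
Sum of weights = 379 + 580 + 147 + 106 + 784 + 1317 + 956 + 591 + 1168 = 6028
Weighted mean = 366823 / 6028 = 60.853185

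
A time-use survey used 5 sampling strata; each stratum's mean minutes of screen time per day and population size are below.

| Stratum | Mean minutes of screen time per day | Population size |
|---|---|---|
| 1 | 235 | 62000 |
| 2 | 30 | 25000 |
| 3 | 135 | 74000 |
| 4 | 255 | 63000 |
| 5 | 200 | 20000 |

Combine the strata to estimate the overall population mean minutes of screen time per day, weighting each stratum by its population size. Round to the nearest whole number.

186

Σ Nₕ·x̄ₕ = 235×62000 + 30×25000 + 135×74000 + 255×63000 + 200×20000
  = 14570000 + 750000 + 9990000 + 16065000 + 4000000 = 45375000
Σ Nₕ = 62000 + 25000 + 74000 + 63000 + 20000 = 244000
Overall mean = 45375000 / 244000 = 185.96311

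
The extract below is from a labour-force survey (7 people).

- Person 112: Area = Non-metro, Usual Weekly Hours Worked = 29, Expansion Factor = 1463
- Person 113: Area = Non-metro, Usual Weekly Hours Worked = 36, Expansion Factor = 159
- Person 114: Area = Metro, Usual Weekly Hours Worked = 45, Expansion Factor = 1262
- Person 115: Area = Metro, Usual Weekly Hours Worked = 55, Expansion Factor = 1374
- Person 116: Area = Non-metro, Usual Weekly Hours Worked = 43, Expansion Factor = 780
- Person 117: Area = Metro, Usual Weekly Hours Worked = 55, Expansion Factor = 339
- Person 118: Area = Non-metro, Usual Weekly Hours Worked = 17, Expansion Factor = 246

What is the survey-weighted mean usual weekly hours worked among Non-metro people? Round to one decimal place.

Non-metro rows: 112, 113, 116, 118
Weighted sum = 29×1463 + 36×159 + 43×780 + 17×246
  = 42427 + 5724 + 33540 + 4182 = 85873
Sum of weights = 1463 + 159 + 780 + 246 = 2648
Weighted mean = 85873 / 2648 = 32.429381

32.4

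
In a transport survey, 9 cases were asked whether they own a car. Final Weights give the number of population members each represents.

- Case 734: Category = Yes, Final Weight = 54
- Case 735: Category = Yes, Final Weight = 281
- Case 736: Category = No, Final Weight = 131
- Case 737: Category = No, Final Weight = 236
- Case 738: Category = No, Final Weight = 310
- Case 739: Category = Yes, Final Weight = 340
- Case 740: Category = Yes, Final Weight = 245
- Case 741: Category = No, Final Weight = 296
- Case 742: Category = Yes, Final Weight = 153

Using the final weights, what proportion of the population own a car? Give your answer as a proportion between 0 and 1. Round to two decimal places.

Sum of weights for 'Yes' = 54 + 281 + 340 + 245 + 153 = 1073
Total weight = 54 + 281 + 131 + 236 + 310 + 340 + 245 + 296 + 153 = 2046
Weighted proportion = 1073 / 2046 = 0.52443793

0.52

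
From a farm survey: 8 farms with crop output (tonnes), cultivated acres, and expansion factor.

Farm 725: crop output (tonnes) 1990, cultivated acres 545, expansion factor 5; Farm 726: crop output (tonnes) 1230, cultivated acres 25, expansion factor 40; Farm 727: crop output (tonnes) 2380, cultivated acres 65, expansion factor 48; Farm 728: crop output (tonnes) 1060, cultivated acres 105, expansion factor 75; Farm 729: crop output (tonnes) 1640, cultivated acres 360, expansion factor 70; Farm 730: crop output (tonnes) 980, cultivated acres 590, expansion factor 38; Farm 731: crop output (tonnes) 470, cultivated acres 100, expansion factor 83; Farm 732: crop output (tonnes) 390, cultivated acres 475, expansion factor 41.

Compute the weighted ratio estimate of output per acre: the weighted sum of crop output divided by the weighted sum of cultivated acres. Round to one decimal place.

Σ wᵢ·y = 1990×5 + 1230×40 + 2380×48 + 1060×75 + 1640×70 + 980×38 + 470×83 + 390×41
  = 9950 + 49200 + 114240 + 79500 + 114800 + 37240 + 39010 + 15990 = 459930
Σ wᵢ·x = 545×5 + 25×40 + 65×48 + 105×75 + 360×70 + 590×38 + 100×83 + 475×41
  = 2725 + 1000 + 3120 + 7875 + 25200 + 22420 + 8300 + 19475 = 90115
Ratio = 459930 / 90115 = 5.1038118

5.1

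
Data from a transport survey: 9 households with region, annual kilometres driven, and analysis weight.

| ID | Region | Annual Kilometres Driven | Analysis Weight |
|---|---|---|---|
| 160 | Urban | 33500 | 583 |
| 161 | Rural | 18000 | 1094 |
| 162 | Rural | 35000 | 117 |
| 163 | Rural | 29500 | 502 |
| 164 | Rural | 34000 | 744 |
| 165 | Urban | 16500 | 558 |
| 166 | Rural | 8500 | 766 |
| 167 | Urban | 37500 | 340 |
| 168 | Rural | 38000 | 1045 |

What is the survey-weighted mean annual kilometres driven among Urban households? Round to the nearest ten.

Urban rows: 160, 165, 167
Weighted sum = 33500×583 + 16500×558 + 37500×340
  = 19530500 + 9207000 + 12750000 = 41487500
Sum of weights = 583 + 558 + 340 = 1481
Weighted mean = 41487500 / 1481 = 28013.167

28010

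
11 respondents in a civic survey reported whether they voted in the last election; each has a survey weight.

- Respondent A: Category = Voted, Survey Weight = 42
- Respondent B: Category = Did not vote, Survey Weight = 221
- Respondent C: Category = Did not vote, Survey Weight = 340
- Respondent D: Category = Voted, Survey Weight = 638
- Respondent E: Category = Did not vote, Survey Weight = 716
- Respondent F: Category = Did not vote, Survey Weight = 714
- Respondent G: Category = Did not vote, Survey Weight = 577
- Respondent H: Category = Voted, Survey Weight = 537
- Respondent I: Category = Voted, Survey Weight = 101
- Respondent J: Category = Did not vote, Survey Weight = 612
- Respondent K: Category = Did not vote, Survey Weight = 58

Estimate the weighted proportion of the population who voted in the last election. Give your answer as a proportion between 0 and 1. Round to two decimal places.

Sum of weights for 'Voted' = 42 + 638 + 537 + 101 = 1318
Total weight = 42 + 221 + 340 + 638 + 716 + 714 + 577 + 537 + 101 + 612 + 58 = 4556
Weighted proportion = 1318 / 4556 = 0.28928885

0.29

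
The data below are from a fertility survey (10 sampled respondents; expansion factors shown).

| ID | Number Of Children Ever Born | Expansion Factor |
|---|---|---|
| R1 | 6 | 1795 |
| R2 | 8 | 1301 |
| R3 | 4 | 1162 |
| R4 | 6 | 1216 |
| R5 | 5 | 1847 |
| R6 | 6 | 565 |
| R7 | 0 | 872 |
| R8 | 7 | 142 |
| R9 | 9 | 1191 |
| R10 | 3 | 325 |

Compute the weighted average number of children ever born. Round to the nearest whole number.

Weighted sum = 6×1795 + 8×1301 + 4×1162 + 6×1216 + 5×1847 + 6×565 + 0×872 + 7×142 + 9×1191 + 3×325
  = 10770 + 10408 + 4648 + 7296 + 9235 + 3390 + 0 + 994 + 10719 + 975 = 58435
Sum of weights = 1795 + 1301 + 1162 + 1216 + 1847 + 565 + 872 + 142 + 1191 + 325 = 10416
Weighted mean = 58435 / 10416 = 5.610119

6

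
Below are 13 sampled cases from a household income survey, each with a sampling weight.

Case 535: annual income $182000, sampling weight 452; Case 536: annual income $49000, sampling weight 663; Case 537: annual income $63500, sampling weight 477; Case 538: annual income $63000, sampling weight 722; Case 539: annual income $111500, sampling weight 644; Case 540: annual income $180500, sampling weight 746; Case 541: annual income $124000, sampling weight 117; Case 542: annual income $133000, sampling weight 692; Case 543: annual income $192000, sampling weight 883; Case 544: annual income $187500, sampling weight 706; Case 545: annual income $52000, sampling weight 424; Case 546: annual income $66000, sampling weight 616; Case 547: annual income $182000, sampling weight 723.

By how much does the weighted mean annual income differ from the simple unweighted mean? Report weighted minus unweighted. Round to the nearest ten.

5110

Unweighted sum = 1586000
Unweighted mean = 1586000 / 13 = 122000
Weighted sum = 999730500
Sum of weights = 7865
Weighted mean = 999730500 / 7865 = 127111.32
Difference (weighted minus unweighted) = 5111.316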